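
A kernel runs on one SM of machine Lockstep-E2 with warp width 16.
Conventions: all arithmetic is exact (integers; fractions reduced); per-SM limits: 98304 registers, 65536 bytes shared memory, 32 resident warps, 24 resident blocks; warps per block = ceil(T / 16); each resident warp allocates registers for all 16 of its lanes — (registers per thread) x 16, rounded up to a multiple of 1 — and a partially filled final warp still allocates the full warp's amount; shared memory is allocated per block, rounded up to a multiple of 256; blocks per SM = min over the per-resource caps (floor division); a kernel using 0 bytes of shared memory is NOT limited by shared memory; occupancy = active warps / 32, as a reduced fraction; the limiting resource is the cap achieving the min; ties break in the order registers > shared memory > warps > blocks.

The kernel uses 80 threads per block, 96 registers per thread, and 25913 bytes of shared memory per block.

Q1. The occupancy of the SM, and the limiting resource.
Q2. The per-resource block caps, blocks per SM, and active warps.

Answer: occupancy 5/16, limited by shared memory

registers: 12 blocks
shared memory: 2 blocks
warps: 6 blocks
blocks: 24 blocks

Answer: 2 blocks, 10 active warps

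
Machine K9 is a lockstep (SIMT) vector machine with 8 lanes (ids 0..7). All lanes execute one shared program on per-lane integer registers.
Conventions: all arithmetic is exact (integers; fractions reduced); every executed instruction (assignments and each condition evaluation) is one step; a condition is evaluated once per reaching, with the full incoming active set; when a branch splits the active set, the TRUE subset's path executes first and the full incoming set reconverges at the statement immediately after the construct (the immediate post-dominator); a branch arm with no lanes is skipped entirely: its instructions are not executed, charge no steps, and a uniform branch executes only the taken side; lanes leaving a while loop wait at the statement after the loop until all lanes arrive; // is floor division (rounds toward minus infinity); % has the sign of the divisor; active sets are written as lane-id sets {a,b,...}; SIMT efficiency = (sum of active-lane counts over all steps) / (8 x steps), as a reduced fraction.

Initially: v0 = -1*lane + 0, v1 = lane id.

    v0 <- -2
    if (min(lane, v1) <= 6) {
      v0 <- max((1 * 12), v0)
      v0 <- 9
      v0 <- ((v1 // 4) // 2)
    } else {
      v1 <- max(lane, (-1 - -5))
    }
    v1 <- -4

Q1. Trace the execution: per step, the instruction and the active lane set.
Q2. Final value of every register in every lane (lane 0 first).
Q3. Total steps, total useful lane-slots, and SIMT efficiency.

step 0: v0 <- -2                     {0,1,2,3,4,5,6,7}
step 1: eval (min(lane, v1) <= 6)    {0,1,2,3,4,5,6,7}
step 2: v0 <- max((1 * 12), v0)      {0,1,2,3,4,5,6}
step 3: v0 <- 9                      {0,1,2,3,4,5,6}
step 4: v0 <- ((v1 // 4) // 2)       {0,1,2,3,4,5,6}
step 5: v1 <- max(lane, (-1 - -5))   {7}
step 6: v1 <- -4                     {0,1,2,3,4,5,6,7}

Answer: 7 steps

v0: 0,0,0,0,0,0,0,-2
v1: -4,-4,-4,-4,-4,-4,-4,-4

steps = 7; useful = 46; efficiency = 46/56 = 23/28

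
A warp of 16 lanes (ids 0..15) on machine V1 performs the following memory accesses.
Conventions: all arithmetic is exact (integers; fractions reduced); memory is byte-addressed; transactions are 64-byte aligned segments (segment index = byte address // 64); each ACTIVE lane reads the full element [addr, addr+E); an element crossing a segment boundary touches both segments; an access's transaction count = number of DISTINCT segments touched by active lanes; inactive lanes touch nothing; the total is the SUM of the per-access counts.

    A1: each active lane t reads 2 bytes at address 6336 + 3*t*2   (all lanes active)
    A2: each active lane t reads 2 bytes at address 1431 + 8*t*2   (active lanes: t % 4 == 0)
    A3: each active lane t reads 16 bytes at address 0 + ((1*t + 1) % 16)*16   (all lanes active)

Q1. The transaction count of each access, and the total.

A1: 2 transactions
A2: 4 transactions
A3: 4 transactions

Answer: 2,4,4; total 10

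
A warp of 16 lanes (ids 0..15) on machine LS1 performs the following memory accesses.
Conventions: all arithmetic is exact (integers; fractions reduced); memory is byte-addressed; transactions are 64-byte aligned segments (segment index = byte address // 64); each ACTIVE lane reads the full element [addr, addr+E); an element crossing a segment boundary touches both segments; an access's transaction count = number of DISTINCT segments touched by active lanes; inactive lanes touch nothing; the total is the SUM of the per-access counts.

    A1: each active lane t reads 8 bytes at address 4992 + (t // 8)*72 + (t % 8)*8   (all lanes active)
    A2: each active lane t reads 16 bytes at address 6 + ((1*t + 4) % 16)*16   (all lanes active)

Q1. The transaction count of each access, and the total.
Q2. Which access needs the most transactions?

A1: 3 transactions
A2: 5 transactions

Answer: 3,5; total 8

Answer: A2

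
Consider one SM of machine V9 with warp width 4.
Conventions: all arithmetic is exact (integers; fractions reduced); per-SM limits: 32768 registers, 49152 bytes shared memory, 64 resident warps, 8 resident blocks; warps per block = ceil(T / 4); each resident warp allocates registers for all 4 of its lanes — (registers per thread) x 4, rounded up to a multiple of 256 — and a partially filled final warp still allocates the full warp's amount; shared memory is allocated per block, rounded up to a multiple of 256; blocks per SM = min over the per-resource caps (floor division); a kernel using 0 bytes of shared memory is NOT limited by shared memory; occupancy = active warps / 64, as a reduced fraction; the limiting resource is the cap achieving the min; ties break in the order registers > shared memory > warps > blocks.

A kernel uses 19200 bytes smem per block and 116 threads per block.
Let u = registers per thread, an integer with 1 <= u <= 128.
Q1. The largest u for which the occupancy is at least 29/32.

Answer: u = 128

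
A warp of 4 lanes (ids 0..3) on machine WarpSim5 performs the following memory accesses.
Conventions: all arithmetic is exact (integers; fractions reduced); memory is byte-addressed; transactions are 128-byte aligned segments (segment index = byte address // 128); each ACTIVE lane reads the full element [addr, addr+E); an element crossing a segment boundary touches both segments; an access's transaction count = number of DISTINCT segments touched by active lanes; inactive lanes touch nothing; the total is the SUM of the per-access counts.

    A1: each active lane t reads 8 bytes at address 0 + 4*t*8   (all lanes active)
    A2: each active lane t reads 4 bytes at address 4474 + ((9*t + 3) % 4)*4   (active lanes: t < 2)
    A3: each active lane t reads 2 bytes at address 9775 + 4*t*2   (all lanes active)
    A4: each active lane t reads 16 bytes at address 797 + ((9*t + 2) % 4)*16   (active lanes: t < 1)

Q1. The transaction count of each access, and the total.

A1: 1 transaction
A2: 2 transactions
A3: 1 transaction
A4: 1 transaction

Answer: 1,2,1,1; total 5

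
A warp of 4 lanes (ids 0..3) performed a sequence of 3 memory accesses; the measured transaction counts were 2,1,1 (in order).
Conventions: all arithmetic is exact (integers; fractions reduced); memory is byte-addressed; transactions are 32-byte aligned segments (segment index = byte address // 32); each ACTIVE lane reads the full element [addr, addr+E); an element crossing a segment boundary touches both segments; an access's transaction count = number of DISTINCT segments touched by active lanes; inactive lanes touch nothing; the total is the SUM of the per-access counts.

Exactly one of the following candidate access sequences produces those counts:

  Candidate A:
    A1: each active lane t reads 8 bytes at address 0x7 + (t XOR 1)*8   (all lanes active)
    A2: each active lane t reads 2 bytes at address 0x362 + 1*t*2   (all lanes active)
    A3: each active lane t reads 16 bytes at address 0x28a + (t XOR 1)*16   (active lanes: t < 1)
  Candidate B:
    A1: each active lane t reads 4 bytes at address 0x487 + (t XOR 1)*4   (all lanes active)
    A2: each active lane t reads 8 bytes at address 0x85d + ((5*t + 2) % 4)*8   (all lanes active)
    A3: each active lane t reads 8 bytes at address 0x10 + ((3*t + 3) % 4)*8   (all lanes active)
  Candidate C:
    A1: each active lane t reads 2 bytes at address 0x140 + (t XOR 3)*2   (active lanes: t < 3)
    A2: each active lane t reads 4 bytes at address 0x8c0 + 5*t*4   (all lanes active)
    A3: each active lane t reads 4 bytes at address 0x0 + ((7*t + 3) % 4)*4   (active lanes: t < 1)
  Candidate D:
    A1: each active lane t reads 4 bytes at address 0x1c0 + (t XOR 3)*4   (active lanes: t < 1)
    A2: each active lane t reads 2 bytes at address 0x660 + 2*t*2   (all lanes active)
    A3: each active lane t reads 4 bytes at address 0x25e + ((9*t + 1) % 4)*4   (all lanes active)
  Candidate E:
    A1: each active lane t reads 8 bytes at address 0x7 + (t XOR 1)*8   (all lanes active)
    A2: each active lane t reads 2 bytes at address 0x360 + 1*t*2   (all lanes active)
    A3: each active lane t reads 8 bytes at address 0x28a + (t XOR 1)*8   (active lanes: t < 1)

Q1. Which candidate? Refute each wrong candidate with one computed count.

A: A3 gives 2 transactions, not 1
B: A1 gives 1 transaction, not 2
C: A1 gives 1 transaction, not 2
D: A1 gives 1 transaction, not 2
E: all counts match (2,1,1)

Answer: E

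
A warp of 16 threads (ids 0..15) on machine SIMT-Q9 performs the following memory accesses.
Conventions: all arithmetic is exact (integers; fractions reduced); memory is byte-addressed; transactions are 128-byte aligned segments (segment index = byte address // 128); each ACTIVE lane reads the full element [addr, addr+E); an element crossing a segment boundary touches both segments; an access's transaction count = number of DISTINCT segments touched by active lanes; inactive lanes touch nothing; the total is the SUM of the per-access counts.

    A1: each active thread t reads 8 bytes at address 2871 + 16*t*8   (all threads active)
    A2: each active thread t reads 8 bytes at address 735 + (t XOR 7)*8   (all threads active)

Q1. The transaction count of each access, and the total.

A1: 16 transactions
A2: 2 transactions

Answer: 16,2; total 18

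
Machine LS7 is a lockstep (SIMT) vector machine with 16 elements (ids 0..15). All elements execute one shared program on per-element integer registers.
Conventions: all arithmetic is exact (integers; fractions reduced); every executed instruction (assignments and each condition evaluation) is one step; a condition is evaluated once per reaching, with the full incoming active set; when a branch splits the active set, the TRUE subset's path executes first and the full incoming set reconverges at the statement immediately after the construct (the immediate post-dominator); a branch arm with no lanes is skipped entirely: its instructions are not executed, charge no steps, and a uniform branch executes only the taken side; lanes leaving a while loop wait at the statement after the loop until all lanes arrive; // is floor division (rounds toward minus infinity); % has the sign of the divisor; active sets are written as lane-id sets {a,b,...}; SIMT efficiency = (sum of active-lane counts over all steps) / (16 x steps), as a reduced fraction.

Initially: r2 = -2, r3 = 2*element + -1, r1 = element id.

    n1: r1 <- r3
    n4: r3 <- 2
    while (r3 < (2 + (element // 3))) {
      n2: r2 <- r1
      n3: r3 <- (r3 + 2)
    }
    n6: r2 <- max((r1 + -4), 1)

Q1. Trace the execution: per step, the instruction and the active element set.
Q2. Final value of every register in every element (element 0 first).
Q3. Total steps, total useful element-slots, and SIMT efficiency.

step 0: r1 <- r3                     {0,1,2,3,4,5,6,7,8,9,10,11,12,13,14,15}
step 1: r3 <- 2                      {0,1,2,3,4,5,6,7,8,9,10,11,12,13,14,15}
step 2: eval (r3 < (2 + (element // 3))) {0,1,2,3,4,5,6,7,8,9,10,11,12,13,14,15}
step 3: r2 <- r1                     {3,4,5,6,7,8,9,10,11,12,13,14,15}
step 4: r3 <- (r3 + 2)               {3,4,5,6,7,8,9,10,11,12,13,14,15}
step 5: eval (r3 < (2 + (element // 3))) {3,4,5,6,7,8,9,10,11,12,13,14,15}
step 6: r2 <- r1                     {9,10,11,12,13,14,15}
step 7: r3 <- (r3 + 2)               {9,10,11,12,13,14,15}
step 8: eval (r3 < (2 + (element // 3))) {9,10,11,12,13,14,15}
step 9: r2 <- r1                     {15}
step 10: r3 <- (r3 + 2)               {15}
step 11: eval (r3 < (2 + (element // 3))) {15}
step 12: r2 <- max((r1 + -4), 1)      {0,1,2,3,4,5,6,7,8,9,10,11,12,13,14,15}

Answer: 13 steps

r2: 1,1,1,1,3,5,7,9,11,13,15,17,19,21,23,25
r3: 2,2,2,4,4,4,4,4,4,6,6,6,6,6,6,8
r1: -1,1,3,5,7,9,11,13,15,17,19,21,23,25,27,29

steps = 13; useful = 127; efficiency = 127/208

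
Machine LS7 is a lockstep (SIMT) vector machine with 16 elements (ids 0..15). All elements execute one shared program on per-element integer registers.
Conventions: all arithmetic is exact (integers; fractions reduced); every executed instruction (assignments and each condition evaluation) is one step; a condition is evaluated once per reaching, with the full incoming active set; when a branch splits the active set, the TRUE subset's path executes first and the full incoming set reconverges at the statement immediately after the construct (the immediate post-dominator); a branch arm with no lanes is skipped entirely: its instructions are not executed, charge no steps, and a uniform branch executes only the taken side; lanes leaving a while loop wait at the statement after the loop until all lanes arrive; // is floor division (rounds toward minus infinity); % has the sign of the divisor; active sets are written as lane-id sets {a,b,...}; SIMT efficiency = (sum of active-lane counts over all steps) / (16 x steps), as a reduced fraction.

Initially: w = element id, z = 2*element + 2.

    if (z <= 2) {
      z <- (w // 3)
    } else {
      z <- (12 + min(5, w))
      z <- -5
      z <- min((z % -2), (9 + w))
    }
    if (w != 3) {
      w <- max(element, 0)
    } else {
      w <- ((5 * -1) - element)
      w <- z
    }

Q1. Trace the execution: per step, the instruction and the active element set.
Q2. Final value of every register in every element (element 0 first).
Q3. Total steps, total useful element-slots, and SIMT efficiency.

step 0: eval (z <= 2)                {0,1,2,3,4,5,6,7,8,9,10,11,12,13,14,15}
step 1: z <- (w // 3)                {0}
step 2: z <- (12 + min(5, w))        {1,2,3,4,5,6,7,8,9,10,11,12,13,14,15}
step 3: z <- -5                      {1,2,3,4,5,6,7,8,9,10,11,12,13,14,15}
step 4: z <- min((z % -2), (9 + w))  {1,2,3,4,5,6,7,8,9,10,11,12,13,14,15}
step 5: eval (w != 3)                {0,1,2,3,4,5,6,7,8,9,10,11,12,13,14,15}
step 6: w <- max(element, 0)         {0,1,2,4,5,6,7,8,9,10,11,12,13,14,15}
step 7: w <- ((5 * -1) - element)    {3}
step 8: w <- z                       {3}

Answer: 9 steps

w: 0,1,2,-1,4,5,6,7,8,9,10,11,12,13,14,15
z: 0,-1,-1,-1,-1,-1,-1,-1,-1,-1,-1,-1,-1,-1,-1,-1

steps = 9; useful = 95; efficiency = 95/144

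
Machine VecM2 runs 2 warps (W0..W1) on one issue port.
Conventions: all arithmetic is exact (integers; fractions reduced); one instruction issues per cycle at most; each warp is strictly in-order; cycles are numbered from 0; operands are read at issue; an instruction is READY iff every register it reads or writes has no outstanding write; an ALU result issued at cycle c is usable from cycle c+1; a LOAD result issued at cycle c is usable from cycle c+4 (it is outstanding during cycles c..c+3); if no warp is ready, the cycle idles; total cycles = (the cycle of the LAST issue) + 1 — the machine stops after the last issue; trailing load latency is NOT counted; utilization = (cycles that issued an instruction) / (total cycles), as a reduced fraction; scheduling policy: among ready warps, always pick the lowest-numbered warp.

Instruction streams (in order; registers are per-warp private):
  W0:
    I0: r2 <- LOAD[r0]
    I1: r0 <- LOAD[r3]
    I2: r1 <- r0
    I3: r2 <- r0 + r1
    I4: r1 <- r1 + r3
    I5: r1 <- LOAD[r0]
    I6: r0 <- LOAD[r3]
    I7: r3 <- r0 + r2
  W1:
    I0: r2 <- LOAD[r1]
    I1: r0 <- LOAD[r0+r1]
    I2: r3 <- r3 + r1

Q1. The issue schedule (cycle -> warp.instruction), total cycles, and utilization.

cycle 0: W0.I0
cycle 1: W0.I1
cycle 2: W1.I0
cycle 3: W1.I1
cycle 4: W1.I2
cycle 5: W0.I2
cycle 6: W0.I3
cycle 7: W0.I4
cycle 8: W0.I5
cycle 9: W0.I6
cycle 10: idle
cycle 11: idle
cycle 12: idle
cycle 13: W0.I7

Answer: 14 cycles, utilization 11/14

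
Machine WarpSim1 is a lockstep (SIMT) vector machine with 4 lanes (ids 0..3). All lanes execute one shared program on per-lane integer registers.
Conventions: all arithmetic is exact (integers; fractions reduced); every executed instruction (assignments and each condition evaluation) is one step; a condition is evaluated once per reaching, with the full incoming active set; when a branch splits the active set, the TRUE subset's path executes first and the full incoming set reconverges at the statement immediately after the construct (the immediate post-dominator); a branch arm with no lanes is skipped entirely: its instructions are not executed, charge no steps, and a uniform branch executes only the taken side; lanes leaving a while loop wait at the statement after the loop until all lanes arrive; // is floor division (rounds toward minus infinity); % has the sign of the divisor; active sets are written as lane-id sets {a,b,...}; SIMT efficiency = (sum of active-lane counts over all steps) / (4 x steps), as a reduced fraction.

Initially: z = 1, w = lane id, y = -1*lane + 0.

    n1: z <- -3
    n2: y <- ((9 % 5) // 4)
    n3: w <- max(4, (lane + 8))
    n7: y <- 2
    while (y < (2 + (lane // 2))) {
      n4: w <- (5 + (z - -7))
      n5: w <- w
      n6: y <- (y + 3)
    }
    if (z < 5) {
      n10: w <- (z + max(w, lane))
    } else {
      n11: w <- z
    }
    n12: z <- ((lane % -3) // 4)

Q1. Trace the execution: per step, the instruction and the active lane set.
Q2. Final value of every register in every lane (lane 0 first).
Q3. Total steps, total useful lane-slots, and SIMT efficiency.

step 0: z <- -3                      {0,1,2,3}
step 1: y <- ((9 % 5) // 4)          {0,1,2,3}
step 2: w <- max(4, (lane + 8))      {0,1,2,3}
step 3: y <- 2                       {0,1,2,3}
step 4: eval (y < (2 + (lane // 2))) {0,1,2,3}
step 5: w <- (5 + (z - -7))          {2,3}
step 6: w <- w                       {2,3}
step 7: y <- (y + 3)                 {2,3}
step 8: eval (y < (2 + (lane // 2))) {2,3}
step 9: eval (z < 5)                 {0,1,2,3}
step 10: w <- (z + max(w, lane))      {0,1,2,3}
step 11: z <- ((lane % -3) // 4)      {0,1,2,3}

Answer: 12 steps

z: 0,-1,-1,0
w: 5,6,6,6
y: 2,2,5,5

steps = 12; useful = 40; efficiency = 40/48 = 5/6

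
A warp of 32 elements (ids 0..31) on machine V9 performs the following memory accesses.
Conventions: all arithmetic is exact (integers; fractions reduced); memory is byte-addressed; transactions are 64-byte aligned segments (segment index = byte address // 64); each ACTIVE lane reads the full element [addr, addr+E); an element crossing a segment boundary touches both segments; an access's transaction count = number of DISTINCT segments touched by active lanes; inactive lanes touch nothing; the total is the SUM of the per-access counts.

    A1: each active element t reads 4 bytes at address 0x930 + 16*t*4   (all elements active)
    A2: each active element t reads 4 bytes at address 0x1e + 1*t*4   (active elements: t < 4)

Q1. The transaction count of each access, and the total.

A1: 32 transactions
A2: 1 transaction

Answer: 32,1; total 33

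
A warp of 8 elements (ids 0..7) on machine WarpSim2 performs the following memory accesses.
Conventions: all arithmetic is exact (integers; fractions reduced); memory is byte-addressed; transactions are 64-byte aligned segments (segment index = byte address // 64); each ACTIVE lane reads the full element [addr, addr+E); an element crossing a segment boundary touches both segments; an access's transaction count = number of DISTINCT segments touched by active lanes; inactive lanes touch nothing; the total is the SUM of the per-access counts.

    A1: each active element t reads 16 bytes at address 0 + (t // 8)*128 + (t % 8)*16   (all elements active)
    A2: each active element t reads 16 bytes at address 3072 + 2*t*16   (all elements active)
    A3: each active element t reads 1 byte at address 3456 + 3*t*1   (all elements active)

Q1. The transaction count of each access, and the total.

A1: 2 transactions
A2: 4 transactions
A3: 1 transaction

Answer: 2,4,1; total 7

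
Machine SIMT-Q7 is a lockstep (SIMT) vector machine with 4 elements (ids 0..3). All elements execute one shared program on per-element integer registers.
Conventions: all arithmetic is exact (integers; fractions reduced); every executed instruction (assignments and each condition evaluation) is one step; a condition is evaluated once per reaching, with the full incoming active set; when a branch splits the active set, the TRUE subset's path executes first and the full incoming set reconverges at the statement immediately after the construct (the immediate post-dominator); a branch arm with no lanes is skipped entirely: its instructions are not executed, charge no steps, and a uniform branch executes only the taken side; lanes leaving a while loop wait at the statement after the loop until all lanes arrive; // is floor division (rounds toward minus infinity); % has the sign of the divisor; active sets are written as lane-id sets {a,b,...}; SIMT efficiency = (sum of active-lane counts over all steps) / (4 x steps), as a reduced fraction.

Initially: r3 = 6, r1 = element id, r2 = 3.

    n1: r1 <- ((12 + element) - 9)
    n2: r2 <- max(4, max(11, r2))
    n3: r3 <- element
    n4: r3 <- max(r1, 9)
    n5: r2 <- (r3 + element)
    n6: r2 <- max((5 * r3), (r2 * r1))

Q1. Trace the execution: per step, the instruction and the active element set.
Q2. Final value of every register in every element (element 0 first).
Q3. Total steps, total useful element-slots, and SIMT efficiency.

step 0: r1 <- ((12 + element) - 9)   {0,1,2,3}
step 1: r2 <- max(4, max(11, r2))    {0,1,2,3}
step 2: r3 <- element                {0,1,2,3}
step 3: r3 <- max(r1, 9)             {0,1,2,3}
step 4: r2 <- (r3 + element)         {0,1,2,3}
step 5: r2 <- max((5 * r3), (r2 * r1)) {0,1,2,3}

Answer: 6 steps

r3: 9,9,9,9
r1: 3,4,5,6
r2: 45,45,55,72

steps = 6; useful = 24; efficiency = 24/24 = 1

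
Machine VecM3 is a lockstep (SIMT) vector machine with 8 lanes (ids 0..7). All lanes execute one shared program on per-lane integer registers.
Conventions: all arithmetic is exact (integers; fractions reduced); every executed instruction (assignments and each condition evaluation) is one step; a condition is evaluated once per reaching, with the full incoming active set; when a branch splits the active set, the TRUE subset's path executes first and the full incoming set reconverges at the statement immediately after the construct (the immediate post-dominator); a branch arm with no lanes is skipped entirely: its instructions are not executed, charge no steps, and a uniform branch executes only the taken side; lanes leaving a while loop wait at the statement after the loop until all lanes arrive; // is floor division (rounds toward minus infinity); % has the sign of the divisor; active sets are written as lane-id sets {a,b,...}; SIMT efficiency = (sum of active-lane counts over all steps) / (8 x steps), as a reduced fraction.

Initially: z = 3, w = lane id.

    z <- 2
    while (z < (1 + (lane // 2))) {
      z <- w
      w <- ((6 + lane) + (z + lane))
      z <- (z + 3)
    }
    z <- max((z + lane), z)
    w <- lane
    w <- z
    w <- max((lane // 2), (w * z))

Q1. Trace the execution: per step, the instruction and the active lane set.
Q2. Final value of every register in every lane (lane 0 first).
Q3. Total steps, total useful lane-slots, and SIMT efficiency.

step 0: z <- 2                       {0,1,2,3,4,5,6,7}
step 1: eval (z < (1 + (lane // 2))) {0,1,2,3,4,5,6,7}
step 2: z <- w                       {4,5,6,7}
step 3: w <- ((6 + lane) + (z + lane)) {4,5,6,7}
step 4: z <- (z + 3)                 {4,5,6,7}
step 5: eval (z < (1 + (lane // 2))) {4,5,6,7}
step 6: z <- max((z + lane), z)      {0,1,2,3,4,5,6,7}
step 7: w <- lane                    {0,1,2,3,4,5,6,7}
step 8: w <- z                       {0,1,2,3,4,5,6,7}
step 9: w <- max((lane // 2), (w * z)) {0,1,2,3,4,5,6,7}

Answer: 10 steps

z: 2,3,4,5,11,13,15,17
w: 4,9,16,25,121,169,225,289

steps = 10; useful = 64; efficiency = 64/80 = 4/5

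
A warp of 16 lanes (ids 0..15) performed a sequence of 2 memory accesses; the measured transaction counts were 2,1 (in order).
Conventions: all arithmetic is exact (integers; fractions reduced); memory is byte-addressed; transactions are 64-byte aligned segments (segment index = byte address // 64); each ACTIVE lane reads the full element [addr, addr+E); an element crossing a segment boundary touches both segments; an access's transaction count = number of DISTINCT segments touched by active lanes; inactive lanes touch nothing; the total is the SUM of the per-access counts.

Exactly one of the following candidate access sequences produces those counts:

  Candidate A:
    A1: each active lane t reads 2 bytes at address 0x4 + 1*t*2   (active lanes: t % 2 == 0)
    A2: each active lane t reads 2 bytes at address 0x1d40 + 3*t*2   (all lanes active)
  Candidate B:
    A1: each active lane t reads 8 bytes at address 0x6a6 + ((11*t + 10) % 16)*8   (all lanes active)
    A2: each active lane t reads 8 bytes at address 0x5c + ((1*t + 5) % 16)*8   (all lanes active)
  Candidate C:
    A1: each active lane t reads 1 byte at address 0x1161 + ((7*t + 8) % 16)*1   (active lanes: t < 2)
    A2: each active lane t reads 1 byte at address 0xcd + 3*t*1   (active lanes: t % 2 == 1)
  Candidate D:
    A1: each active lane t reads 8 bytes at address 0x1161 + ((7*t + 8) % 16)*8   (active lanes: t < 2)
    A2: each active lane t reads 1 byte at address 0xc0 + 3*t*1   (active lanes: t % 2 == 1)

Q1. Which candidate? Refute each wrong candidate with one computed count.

A: A1 gives 1 transaction, not 2
B: A1 gives 3 transactions, not 2
C: A1 gives 1 transaction, not 2
D: all counts match (2,1)

Answer: D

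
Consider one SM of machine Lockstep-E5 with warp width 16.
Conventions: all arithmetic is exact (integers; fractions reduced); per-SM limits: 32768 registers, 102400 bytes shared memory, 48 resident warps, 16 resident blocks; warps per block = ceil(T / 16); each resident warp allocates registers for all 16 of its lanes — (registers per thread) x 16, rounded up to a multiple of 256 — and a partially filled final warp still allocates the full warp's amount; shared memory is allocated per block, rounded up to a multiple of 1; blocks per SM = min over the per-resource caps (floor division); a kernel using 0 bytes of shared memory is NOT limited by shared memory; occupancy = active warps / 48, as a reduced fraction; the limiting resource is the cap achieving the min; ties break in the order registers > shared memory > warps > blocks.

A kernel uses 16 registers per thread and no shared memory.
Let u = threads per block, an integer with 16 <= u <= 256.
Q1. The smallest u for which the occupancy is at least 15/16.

Answer: u = 33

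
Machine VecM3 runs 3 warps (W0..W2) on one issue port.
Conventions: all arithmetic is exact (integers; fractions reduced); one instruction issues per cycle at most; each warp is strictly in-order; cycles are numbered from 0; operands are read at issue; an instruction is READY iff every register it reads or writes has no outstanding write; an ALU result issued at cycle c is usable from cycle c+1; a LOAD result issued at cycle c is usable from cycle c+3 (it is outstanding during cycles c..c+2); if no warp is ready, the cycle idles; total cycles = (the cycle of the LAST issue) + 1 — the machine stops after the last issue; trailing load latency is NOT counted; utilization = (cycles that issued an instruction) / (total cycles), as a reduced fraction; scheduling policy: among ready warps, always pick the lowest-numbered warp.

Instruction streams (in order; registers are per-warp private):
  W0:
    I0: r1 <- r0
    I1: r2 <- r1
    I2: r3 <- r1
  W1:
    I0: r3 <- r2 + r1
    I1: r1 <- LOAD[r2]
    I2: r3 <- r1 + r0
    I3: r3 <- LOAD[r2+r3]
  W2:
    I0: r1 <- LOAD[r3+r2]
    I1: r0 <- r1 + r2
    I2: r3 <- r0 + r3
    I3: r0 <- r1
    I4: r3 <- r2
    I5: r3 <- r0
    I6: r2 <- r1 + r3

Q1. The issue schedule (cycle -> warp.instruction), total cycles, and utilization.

cycle 0: W0.I0
cycle 1: W0.I1
cycle 2: W0.I2
cycle 3: W1.I0
cycle 4: W1.I1
cycle 5: W2.I0
cycle 6: idle
cycle 7: W1.I2
cycle 8: W1.I3
cycle 9: W2.I1
cycle 10: W2.I2
cycle 11: W2.I3
cycle 12: W2.I4
cycle 13: W2.I5
cycle 14: W2.I6

Answer: 15 cycles, utilization 14/15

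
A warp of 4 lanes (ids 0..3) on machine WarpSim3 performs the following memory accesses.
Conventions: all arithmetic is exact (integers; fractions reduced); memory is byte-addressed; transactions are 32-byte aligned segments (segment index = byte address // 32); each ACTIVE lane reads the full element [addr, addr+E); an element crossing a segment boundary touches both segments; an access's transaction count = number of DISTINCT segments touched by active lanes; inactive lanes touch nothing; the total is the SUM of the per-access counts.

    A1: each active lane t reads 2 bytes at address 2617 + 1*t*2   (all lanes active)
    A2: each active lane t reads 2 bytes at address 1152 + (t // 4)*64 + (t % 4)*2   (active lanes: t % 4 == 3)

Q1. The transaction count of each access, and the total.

A1: 2 transactions
A2: 1 transaction

Answer: 2,1; total 3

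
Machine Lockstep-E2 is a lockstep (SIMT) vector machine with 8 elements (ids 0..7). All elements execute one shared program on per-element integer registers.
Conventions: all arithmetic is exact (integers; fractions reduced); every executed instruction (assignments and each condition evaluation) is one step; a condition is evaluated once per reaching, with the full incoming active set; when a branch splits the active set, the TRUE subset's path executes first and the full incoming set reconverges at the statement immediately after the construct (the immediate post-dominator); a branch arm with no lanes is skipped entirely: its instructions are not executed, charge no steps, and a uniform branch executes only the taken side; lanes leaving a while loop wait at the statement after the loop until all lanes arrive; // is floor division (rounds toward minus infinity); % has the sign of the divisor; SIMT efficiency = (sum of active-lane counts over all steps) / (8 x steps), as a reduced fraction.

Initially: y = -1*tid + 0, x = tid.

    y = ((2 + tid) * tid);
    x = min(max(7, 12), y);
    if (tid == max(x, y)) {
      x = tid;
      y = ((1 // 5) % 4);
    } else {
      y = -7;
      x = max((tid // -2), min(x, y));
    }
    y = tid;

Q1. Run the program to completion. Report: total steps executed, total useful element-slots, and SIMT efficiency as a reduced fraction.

Answer: 8 steps, 48 useful, 3/4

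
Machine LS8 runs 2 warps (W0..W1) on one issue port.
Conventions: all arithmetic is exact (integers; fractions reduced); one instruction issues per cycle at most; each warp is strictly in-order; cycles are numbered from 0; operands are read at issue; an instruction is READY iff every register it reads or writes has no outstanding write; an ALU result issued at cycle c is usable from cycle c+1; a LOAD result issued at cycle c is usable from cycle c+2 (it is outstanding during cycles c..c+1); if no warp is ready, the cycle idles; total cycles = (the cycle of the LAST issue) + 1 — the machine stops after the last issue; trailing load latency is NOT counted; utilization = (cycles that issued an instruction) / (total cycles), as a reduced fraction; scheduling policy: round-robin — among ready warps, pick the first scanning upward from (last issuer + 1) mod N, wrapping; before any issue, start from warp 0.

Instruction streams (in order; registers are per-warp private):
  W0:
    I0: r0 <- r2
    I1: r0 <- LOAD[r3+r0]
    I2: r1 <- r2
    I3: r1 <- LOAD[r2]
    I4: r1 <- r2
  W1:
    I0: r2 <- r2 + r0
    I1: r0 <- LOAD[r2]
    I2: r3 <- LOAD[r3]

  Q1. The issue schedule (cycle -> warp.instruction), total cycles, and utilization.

cycle 0: W0.I0
cycle 1: W1.I0
cycle 2: W0.I1
cycle 3: W1.I1
cycle 4: W0.I2
cycle 5: W1.I2
cycle 6: W0.I3
cycle 7: idle
cycle 8: W0.I4

Answer: 9 cycles, utilization 8/9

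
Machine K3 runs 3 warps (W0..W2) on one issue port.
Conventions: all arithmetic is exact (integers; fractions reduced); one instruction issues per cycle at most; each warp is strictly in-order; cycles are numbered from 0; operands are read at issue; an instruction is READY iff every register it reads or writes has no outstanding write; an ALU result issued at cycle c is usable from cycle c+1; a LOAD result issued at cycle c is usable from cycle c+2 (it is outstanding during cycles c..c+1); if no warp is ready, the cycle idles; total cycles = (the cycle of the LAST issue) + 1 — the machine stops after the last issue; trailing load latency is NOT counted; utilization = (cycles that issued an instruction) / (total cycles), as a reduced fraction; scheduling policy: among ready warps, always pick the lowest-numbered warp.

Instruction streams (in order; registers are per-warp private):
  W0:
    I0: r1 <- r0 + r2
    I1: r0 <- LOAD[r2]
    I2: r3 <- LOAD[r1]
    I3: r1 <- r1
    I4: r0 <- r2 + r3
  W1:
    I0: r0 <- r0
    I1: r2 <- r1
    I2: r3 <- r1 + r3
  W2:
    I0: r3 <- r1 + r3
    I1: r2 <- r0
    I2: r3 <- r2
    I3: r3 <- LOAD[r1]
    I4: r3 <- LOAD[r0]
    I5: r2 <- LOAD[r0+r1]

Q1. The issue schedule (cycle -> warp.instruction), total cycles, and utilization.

cycle 0: W0.I0
cycle 1: W0.I1
cycle 2: W0.I2
cycle 3: W0.I3
cycle 4: W0.I4
cycle 5: W1.I0
cycle 6: W1.I1
cycle 7: W1.I2
cycle 8: W2.I0
cycle 9: W2.I1
cycle 10: W2.I2
cycle 11: W2.I3
cycle 12: idle
cycle 13: W2.I4
cycle 14: W2.I5

Answer: 15 cycles, utilization 14/15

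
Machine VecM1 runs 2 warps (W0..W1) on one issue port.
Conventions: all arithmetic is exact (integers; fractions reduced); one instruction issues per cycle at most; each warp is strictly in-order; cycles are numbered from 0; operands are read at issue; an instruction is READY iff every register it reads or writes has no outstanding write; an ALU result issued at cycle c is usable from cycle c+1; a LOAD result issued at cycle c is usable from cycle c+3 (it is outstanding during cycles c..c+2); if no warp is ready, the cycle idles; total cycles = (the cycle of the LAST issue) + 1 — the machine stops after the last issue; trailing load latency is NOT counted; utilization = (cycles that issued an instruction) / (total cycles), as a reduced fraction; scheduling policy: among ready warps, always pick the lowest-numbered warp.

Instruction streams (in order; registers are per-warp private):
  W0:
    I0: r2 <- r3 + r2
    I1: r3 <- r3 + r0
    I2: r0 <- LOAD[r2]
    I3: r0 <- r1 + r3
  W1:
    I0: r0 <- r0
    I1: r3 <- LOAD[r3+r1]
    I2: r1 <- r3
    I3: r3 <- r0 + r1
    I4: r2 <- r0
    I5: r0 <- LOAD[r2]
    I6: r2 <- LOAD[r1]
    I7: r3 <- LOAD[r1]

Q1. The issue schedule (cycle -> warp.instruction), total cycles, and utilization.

cycle 0: W0.I0
cycle 1: W0.I1
cycle 2: W0.I2
cycle 3: W1.I0
cycle 4: W1.I1
cycle 5: W0.I3
cycle 6: idle
cycle 7: W1.I2
cycle 8: W1.I3
cycle 9: W1.I4
cycle 10: W1.I5
cycle 11: W1.I6
cycle 12: W1.I7

Answer: 13 cycles, utilization 12/13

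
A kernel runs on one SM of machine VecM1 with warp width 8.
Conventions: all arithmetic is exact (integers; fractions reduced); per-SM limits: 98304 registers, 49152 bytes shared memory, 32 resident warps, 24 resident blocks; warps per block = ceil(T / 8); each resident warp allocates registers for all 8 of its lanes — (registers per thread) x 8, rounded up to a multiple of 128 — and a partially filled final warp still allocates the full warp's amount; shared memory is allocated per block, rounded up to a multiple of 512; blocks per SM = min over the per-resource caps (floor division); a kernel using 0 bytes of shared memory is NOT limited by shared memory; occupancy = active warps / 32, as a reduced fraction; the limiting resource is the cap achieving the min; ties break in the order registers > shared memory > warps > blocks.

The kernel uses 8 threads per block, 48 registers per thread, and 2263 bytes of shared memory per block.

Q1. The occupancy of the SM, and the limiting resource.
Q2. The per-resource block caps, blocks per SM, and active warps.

Answer: occupancy 19/32, limited by shared memory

registers: 256 blocks
shared memory: 19 blocks
warps: 32 blocks
blocks: 24 blocks

Answer: 19 blocks, 19 active warps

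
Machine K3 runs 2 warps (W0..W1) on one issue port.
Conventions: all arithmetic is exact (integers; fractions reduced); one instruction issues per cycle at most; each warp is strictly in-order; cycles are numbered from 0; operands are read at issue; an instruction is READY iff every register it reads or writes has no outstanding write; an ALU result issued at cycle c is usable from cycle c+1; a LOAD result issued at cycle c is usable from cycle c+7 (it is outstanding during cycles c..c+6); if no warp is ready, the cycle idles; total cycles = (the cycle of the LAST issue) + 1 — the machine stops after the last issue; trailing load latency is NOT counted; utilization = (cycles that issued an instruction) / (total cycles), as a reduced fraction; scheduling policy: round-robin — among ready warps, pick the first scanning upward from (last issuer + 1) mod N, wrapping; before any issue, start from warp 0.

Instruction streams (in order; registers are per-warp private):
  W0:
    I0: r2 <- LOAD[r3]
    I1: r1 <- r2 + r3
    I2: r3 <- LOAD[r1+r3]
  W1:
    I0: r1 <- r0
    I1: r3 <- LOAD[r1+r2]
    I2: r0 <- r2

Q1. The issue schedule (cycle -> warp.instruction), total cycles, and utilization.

cycle 0: W0.I0
cycle 1: W1.I0
cycle 2: W1.I1
cycle 3: W1.I2
cycle 4: idle
cycle 5: idle
cycle 6: idle
cycle 7: W0.I1
cycle 8: W0.I2

Answer: 9 cycles, utilization 2/3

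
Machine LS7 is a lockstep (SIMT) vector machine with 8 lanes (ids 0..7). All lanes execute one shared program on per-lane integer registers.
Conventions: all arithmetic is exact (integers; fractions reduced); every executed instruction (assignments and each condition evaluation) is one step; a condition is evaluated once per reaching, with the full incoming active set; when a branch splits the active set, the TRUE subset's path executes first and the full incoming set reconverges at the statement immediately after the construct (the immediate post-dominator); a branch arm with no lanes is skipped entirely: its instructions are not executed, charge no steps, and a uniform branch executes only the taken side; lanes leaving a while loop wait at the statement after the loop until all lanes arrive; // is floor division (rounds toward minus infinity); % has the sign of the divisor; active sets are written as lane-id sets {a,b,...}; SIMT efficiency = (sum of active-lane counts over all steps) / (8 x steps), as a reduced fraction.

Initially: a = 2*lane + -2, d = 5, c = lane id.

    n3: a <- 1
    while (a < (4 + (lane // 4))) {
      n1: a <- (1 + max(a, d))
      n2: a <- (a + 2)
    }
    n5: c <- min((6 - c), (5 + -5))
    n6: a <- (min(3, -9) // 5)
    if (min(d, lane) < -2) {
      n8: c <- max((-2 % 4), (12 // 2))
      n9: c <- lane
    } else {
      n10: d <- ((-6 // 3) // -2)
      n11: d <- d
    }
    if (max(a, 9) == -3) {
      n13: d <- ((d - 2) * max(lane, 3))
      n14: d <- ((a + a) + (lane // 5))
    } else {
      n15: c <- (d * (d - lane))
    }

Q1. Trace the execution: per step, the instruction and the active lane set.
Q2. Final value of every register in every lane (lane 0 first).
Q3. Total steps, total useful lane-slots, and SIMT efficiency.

step 0: a <- 1                       {0,1,2,3,4,5,6,7}
step 1: eval (a < (4 + (lane // 4))) {0,1,2,3,4,5,6,7}
step 2: a <- (1 + max(a, d))         {0,1,2,3,4,5,6,7}
step 3: a <- (a + 2)                 {0,1,2,3,4,5,6,7}
step 4: eval (a < (4 + (lane // 4))) {0,1,2,3,4,5,6,7}
step 5: c <- min((6 - c), (5 + -5))  {0,1,2,3,4,5,6,7}
step 6: a <- (min(3, -9) // 5)       {0,1,2,3,4,5,6,7}
step 7: eval (min(d, lane) < -2)     {0,1,2,3,4,5,6,7}
step 8: d <- ((-6 // 3) // -2)       {0,1,2,3,4,5,6,7}
step 9: d <- d                       {0,1,2,3,4,5,6,7}
step 10: eval (max(a, 9) == -3)       {0,1,2,3,4,5,6,7}
step 11: c <- (d * (d - lane))        {0,1,2,3,4,5,6,7}

Answer: 12 steps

a: -2,-2,-2,-2,-2,-2,-2,-2
d: 1,1,1,1,1,1,1,1
c: 1,0,-1,-2,-3,-4,-5,-6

steps = 12; useful = 96; efficiency = 96/96 = 1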